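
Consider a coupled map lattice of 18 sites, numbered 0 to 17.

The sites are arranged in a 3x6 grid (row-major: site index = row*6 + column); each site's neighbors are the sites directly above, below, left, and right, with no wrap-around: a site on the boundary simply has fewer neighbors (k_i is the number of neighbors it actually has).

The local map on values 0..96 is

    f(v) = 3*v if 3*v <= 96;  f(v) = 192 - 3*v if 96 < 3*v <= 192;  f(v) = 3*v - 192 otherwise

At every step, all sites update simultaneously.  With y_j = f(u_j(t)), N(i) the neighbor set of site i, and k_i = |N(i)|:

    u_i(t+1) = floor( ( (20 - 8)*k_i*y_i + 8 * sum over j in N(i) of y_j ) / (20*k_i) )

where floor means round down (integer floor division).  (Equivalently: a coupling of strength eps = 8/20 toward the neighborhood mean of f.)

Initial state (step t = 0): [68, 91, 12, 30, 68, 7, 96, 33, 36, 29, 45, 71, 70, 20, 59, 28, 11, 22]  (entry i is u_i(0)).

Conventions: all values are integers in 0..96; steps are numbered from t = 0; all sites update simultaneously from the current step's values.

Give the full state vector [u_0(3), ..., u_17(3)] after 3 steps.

Answer: [58, 70, 74, 67, 25, 20, 52, 49, 64, 61, 33, 29, 42, 40, 44, 75, 57, 37]

Derivation:
t=0: [68, 91, 12, 30, 68, 7, 96, 33, 36, 29, 45, 71, 70, 20, 59, 28, 11, 22]
t=1: [42, 67, 55, 72, 29, 19, 74, 87, 73, 83, 49, 31, 42, 52, 39, 68, 47, 50]
t=2: [47, 27, 24, 37, 69, 70, 44, 51, 39, 45, 55, 75, 52, 49, 55, 31, 43, 54]
t=3: [58, 70, 74, 67, 25, 20, 52, 49, 64, 61, 33, 29, 42, 40, 44, 75, 57, 37]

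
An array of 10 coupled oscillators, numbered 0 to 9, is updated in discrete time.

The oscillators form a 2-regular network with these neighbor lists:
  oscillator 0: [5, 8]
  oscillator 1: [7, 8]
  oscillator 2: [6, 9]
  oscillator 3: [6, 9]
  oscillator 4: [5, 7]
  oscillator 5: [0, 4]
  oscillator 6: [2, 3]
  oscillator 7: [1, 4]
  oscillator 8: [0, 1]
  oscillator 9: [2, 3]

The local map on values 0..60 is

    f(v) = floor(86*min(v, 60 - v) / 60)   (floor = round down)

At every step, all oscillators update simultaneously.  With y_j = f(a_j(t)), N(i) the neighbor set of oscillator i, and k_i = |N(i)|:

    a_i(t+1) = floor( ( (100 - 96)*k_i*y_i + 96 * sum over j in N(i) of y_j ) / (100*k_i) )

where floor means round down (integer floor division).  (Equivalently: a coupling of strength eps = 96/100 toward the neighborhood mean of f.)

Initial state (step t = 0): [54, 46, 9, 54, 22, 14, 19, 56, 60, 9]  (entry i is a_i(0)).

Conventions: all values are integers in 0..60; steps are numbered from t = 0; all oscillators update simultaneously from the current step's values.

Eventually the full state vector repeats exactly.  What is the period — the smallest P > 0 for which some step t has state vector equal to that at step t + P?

Answer: 2
Key observation: The state at step 25, [40, 40, 28, 28, 40, 40, 28, 40, 40, 28], reappears at step 27 — and no state repeats earlier — so the cycle the system enters has period 2.

Derivation:
t=0: [54, 46, 9, 54, 22, 14, 19, 56, 60, 9]
t=1: [9, 3, 19, 19, 13, 19, 10, 24, 13, 10]
t=2: [22, 25, 14, 14, 30, 15, 26, 11, 8, 26]
t=3: [16, 13, 36, 36, 19, 36, 20, 38, 32, 20]
t=4: [36, 34, 28, 28, 32, 24, 33, 22, 20, 33]
t=5: [31, 29, 38, 38, 32, 36, 39, 38, 35, 39]
t=6: [34, 33, 30, 30, 32, 40, 30, 40, 40, 30]
t=7: [28, 28, 43, 43, 28, 38, 43, 38, 37, 43]
t=8: [31, 31, 24, 24, 31, 39, 24, 39, 39, 24]
t=9: [30, 30, 34, 34, 30, 40, 34, 40, 40, 34]
t=10: [28, 28, 37, 37, 28, 42, 37, 42, 42, 37]
t=11: [25, 25, 32, 32, 25, 39, 32, 39, 39, 32]
t=12: [30, 30, 40, 40, 30, 34, 40, 34, 34, 40]
t=13: [37, 37, 28, 28, 37, 42, 28, 42, 42, 28]
t=14: [25, 25, 40, 40, 25, 31, 40, 31, 31, 40]
t=15: [40, 40, 28, 28, 40, 35, 28, 35, 35, 28]
t=16: [34, 34, 40, 40, 34, 28, 40, 28, 28, 40]
t=17: [39, 39, 28, 28, 39, 37, 28, 37, 37, 28]
t=18: [31, 31, 40, 40, 31, 30, 40, 30, 30, 40]
t=19: [42, 42, 28, 28, 42, 41, 28, 41, 41, 28]
t=20: [26, 26, 40, 40, 26, 25, 40, 25, 25, 40]
t=21: [35, 35, 28, 28, 35, 36, 28, 36, 36, 28]
t=22: [34, 34, 40, 40, 34, 34, 40, 34, 34, 40]
t=23: [37, 37, 28, 28, 37, 37, 28, 37, 37, 28]
t=24: [32, 32, 40, 40, 32, 32, 40, 32, 32, 40]
t=25: [40, 40, 28, 28, 40, 40, 28, 40, 40, 28]
t=26: [28, 28, 40, 40, 28, 28, 40, 28, 28, 40]
t=27: [40, 40, 28, 28, 40, 40, 28, 40, 40, 28]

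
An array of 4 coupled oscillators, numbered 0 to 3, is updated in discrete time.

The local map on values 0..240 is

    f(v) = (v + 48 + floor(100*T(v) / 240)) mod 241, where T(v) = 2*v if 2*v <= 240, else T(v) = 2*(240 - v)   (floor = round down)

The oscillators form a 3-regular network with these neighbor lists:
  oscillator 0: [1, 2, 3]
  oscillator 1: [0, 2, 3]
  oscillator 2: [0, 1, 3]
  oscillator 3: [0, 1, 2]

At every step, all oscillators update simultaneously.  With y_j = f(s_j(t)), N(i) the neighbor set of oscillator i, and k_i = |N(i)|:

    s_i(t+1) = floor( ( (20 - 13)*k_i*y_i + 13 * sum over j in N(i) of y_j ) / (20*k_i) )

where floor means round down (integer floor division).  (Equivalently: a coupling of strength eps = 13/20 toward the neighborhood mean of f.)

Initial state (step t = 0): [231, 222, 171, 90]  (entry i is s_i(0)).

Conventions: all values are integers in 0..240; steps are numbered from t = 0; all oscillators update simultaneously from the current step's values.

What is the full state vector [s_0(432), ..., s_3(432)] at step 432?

Answer: [229, 229, 229, 229]
Key observation: The state at step 10, [28, 28, 28, 28], reappears at step 15: the system is in a cycle of period 5 from step 10 on.  Therefore the state at step 432 equals the state at step 10 + ((432 - 10) mod 5) = 12, which is [229, 229, 229, 229].

Derivation:
t=0: [231, 222, 171, 90]
t=1: [79, 78, 77, 101]
t=2: [200, 199, 199, 205]
t=3: [40, 40, 40, 40]
t=4: [121, 121, 121, 121]
t=5: [27, 27, 27, 27]
t=6: [97, 97, 97, 97]
t=7: [225, 225, 225, 225]
t=8: [44, 44, 44, 44]
t=9: [128, 128, 128, 128]
t=10: [28, 28, 28, 28]
t=11: [99, 99, 99, 99]
t=12: [229, 229, 229, 229]
t=13: [45, 45, 45, 45]
t=14: [130, 130, 130, 130]
t=15: [28, 28, 28, 28]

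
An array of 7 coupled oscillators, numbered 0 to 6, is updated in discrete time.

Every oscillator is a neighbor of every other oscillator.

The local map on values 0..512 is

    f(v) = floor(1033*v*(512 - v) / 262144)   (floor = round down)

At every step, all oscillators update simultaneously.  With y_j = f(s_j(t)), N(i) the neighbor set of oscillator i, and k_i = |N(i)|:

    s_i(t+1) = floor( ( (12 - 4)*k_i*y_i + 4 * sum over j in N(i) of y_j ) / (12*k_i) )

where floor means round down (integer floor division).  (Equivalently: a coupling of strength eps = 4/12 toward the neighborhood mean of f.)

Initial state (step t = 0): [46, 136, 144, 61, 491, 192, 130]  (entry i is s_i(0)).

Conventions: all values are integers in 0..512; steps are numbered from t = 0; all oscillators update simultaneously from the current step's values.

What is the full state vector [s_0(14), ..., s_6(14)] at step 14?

Simulating step by step:
t=0: [46, 136, 144, 61, 491, 192, 130]
t=1: [111, 182, 187, 125, 84, 207, 179]
t=2: [188, 225, 227, 197, 167, 232, 224]
t=3: [242, 251, 251, 245, 234, 251, 251]
t=4: [257, 257, 257, 257, 256, 257, 257]
t=5: [258, 258, 258, 258, 258, 258, 258]
t=6: [258, 258, 258, 258, 258, 258, 258]
t=7: [258, 258, 258, 258, 258, 258, 258]
t=8: [258, 258, 258, 258, 258, 258, 258]
t=9: [258, 258, 258, 258, 258, 258, 258]
t=10: [258, 258, 258, 258, 258, 258, 258]
t=11: [258, 258, 258, 258, 258, 258, 258]
t=12: [258, 258, 258, 258, 258, 258, 258]
t=13: [258, 258, 258, 258, 258, 258, 258]
t=14: [258, 258, 258, 258, 258, 258, 258]

Answer: [258, 258, 258, 258, 258, 258, 258]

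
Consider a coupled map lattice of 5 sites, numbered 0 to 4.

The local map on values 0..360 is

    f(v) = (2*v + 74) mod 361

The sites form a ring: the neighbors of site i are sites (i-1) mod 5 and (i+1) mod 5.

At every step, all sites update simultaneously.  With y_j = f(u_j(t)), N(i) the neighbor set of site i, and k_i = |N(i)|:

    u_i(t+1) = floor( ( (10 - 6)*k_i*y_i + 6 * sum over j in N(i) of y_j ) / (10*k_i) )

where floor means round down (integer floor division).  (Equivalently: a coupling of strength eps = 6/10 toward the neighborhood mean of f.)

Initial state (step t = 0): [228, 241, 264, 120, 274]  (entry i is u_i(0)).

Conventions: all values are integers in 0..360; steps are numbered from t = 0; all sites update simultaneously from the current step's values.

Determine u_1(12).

Simulating step by step:
t=0: [228, 241, 264, 120, 274]
t=1: [204, 201, 249, 276, 249]
t=2: [146, 145, 198, 232, 200]
t=3: [36, 35, 97, 137, 99]
t=4: [183, 181, 254, 301, 257]
t=5: [122, 120, 205, 260, 209]
t=6: [260, 257, 213, 169, 217]
t=7: [205, 202, 139, 106, 144]
t=8: [84, 189, 261, 220, 123]
t=9: [220, 179, 167, 227, 246]
t=10: [144, 88, 90, 142, 178]
t=11: [96, 176, 284, 240, 135]
t=12: [229, 190, 189, 264, 275]

Answer: u_1(12) = 190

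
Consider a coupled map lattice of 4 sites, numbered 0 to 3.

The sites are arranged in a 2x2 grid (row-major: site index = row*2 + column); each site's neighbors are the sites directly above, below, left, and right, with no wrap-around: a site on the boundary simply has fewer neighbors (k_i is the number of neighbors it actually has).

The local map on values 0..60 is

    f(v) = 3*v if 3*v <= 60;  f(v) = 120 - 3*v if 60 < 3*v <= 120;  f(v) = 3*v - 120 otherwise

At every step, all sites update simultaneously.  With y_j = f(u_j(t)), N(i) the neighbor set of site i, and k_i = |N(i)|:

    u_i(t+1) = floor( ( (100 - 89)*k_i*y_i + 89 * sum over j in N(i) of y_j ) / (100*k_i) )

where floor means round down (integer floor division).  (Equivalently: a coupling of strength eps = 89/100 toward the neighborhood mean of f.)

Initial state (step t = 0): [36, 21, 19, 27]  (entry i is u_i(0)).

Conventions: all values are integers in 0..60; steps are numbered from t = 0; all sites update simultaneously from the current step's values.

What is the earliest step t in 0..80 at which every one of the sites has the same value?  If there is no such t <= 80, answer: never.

Answer: never
Key observation: The state at step 9 reappears at step 19 — the system is in a cycle of period 10 from step 9 on.  No step 0..19 is synchronized, and the cycle repeats forever, so no step up to 80 (or ever) has all sites equal.

Derivation:
t=0: [36, 21, 19, 27]  (not all equal)
t=1: [52, 28, 28, 55]  (not all equal)
t=2: [36, 40, 40, 36]  (not all equal)
t=3: [1, 10, 10, 1]  (not all equal)
t=4: [27, 5, 5, 27]  (not all equal)
t=5: [17, 36, 36, 17]  (not all equal)
t=6: [16, 46, 46, 16]  (not all equal)
t=7: [21, 44, 44, 21]  (not all equal)
t=8: [16, 52, 52, 16]  (not all equal)
t=9: [37, 46, 46, 37]  (not all equal)
t=10: [17, 9, 9, 17]  (not all equal)
t=11: [29, 48, 48, 29]  (not all equal)
t=12: [24, 32, 32, 24]  (not all equal)
t=13: [26, 45, 45, 26]  (not all equal)
t=14: [17, 39, 39, 17]  (not all equal)
t=15: [8, 45, 45, 8]  (not all equal)
t=16: [15, 23, 23, 15]  (not all equal)
t=17: [50, 45, 45, 50]  (not all equal)
t=18: [16, 28, 28, 16]  (not all equal)
t=19: [37, 46, 46, 37]  (not all equal)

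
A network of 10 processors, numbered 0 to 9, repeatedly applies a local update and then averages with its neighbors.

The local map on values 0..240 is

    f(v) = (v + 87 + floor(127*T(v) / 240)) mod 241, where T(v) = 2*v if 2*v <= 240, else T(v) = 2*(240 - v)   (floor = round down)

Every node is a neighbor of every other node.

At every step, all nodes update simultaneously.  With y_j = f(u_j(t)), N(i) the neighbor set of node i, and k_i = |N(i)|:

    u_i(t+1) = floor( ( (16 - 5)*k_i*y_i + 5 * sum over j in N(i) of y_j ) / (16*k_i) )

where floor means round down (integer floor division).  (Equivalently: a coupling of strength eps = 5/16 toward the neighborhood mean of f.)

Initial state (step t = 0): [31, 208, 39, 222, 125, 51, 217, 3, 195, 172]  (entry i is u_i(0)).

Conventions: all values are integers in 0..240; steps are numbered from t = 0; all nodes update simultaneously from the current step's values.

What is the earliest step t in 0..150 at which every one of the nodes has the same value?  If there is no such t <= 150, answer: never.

Answer: never
Key observation: The state at step 8 reappears at step 14 — the system is in a cycle of period 6 from step 8 on.  No step 0..14 is synchronized, and the cycle repeats forever, so no step up to 150 (or ever) has all nodes equal.

Derivation:
t=0: [31, 208, 39, 222, 125, 51, 217, 3, 195, 172]  (not all equal)
t=1: [137, 96, 148, 96, 99, 163, 96, 99, 96, 97]  (not all equal)
t=2: [80, 48, 79, 48, 52, 79, 48, 52, 48, 49]  (not all equal)
t=3: [53, 167, 51, 167, 173, 51, 167, 173, 167, 168]  (not all equal)
t=4: [169, 100, 166, 100, 99, 166, 100, 99, 100, 100]  (not all equal)
t=5: [80, 54, 80, 54, 53, 80, 54, 53, 54, 54]  (not all equal)
t=6: [55, 178, 55, 178, 176, 55, 178, 176, 178, 178]  (not all equal)
t=7: [173, 100, 173, 100, 100, 173, 100, 100, 100, 100]  (not all equal)
t=8: [79, 54, 79, 54, 54, 79, 54, 54, 54, 54]  (not all equal)
t=9: [54, 178, 54, 178, 178, 54, 178, 178, 178, 178]  (not all equal)
t=10: [171, 100, 171, 100, 100, 171, 100, 100, 100, 100]  (not all equal)
t=11: [80, 55, 80, 55, 55, 80, 55, 55, 55, 55]  (not all equal)
t=12: [56, 180, 56, 180, 180, 56, 180, 180, 180, 180]  (not all equal)
t=13: [174, 100, 174, 100, 100, 174, 100, 100, 100, 100]  (not all equal)
t=14: [79, 54, 79, 54, 54, 79, 54, 54, 54, 54]  (not all equal)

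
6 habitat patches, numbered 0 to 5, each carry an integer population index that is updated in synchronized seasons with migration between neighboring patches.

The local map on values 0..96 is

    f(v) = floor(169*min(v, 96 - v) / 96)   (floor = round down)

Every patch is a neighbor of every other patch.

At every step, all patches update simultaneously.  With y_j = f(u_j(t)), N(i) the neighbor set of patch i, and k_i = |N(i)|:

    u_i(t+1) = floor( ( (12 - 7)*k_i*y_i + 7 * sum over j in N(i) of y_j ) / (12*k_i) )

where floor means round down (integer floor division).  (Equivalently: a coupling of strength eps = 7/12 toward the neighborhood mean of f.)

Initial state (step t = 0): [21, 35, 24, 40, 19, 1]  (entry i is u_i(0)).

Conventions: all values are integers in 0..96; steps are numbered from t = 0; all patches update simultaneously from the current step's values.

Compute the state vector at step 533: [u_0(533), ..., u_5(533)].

Answer: [29, 29, 29, 29, 29, 29]
Key observation: The state at step 7, [79, 79, 79, 79, 79, 79], reappears at step 10: the system is in a cycle of period 3 from step 7 on.  Therefore the state at step 533 equals the state at step 7 + ((533 - 7) mod 3) = 8, which is [29, 29, 29, 29, 29, 29].

Derivation:
t=0: [21, 35, 24, 40, 19, 1]
t=1: [39, 46, 40, 49, 38, 28]
t=2: [68, 72, 69, 73, 68, 63]
t=3: [47, 45, 47, 45, 47, 50]
t=4: [81, 80, 81, 80, 81, 80]
t=5: [26, 27, 26, 27, 26, 27]
t=6: [45, 46, 45, 46, 45, 46]
t=7: [79, 79, 79, 79, 79, 79]
t=8: [29, 29, 29, 29, 29, 29]
t=9: [51, 51, 51, 51, 51, 51]
t=10: [79, 79, 79, 79, 79, 79]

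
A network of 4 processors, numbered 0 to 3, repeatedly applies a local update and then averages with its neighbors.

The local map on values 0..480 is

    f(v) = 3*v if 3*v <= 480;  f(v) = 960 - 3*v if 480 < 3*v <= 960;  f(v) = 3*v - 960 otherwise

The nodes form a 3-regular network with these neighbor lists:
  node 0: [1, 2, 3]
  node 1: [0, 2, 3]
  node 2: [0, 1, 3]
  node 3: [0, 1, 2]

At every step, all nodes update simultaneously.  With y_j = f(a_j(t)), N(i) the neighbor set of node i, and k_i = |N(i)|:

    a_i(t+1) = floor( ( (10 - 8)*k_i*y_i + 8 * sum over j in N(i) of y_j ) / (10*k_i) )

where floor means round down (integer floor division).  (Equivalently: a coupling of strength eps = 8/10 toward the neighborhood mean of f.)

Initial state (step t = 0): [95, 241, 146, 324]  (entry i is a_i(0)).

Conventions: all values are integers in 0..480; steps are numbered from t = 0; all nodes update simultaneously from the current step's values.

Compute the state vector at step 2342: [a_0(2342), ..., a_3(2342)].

Simulating step by step:
t=0: [95, 241, 146, 324]
t=1: [240, 243, 230, 258]
t=2: [231, 231, 229, 234]
t=3: [266, 266, 265, 266]
t=4: [162, 162, 162, 162]
t=5: [474, 474, 474, 474]
t=6: [462, 462, 462, 462]
t=7: [426, 426, 426, 426]
t=8: [318, 318, 318, 318]
t=9: [6, 6, 6, 6]
t=10: [18, 18, 18, 18]
t=11: [54, 54, 54, 54]
t=12: [162, 162, 162, 162]

Answer: [462, 462, 462, 462]
Key observation: The state at step 4, [162, 162, 162, 162], reappears at step 12: the system is in a cycle of period 8 from step 4 on.  Therefore the state at step 2342 equals the state at step 4 + ((2342 - 4) mod 8) = 6, which is [462, 462, 462, 462].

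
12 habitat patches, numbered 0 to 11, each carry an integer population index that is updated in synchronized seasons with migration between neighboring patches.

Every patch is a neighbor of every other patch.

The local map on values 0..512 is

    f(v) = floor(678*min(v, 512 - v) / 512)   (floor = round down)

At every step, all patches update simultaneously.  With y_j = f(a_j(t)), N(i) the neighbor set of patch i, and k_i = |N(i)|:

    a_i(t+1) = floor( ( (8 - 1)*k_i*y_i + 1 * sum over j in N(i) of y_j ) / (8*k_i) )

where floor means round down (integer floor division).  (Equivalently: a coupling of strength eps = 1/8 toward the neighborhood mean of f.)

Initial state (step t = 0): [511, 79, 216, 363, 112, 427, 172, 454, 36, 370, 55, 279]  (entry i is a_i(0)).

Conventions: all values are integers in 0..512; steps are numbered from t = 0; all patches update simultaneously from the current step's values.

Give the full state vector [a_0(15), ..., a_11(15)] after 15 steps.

Answer: [327, 332, 257, 314, 250, 314, 317, 322, 252, 323, 318, 322]

Derivation:
t=0: [511, 79, 216, 363, 112, 427, 172, 454, 36, 370, 55, 279]
t=1: [20, 109, 267, 190, 147, 116, 216, 85, 60, 182, 82, 286]
t=2: [47, 149, 305, 241, 192, 157, 272, 121, 93, 233, 118, 283]
t=3: [84, 200, 267, 305, 249, 209, 304, 168, 136, 296, 165, 292]
t=4: [130, 262, 314, 271, 318, 273, 272, 226, 190, 281, 222, 285]
t=5: [187, 324, 265, 314, 259, 311, 312, 297, 255, 302, 291, 297]
t=6: [252, 253, 321, 265, 328, 268, 266, 284, 329, 279, 291, 284]
t=7: [328, 330, 258, 323, 250, 319, 321, 300, 249, 306, 292, 300]
t=8: [248, 246, 328, 254, 324, 258, 255, 280, 322, 273, 289, 280]
t=9: [324, 321, 251, 331, 255, 331, 332, 306, 258, 314, 296, 306]
t=10: [251, 255, 324, 244, 328, 244, 243, 272, 327, 263, 284, 272]
t=11: [328, 332, 255, 320, 251, 320, 318, 315, 252, 325, 301, 315]
t=12: [247, 242, 328, 256, 324, 256, 258, 261, 325, 250, 278, 261]
t=13: [324, 318, 251, 334, 256, 334, 332, 328, 255, 327, 308, 328]
t=14: [250, 257, 323, 239, 329, 239, 242, 246, 327, 247, 269, 246]
t=15: [327, 332, 257, 314, 250, 314, 317, 322, 252, 323, 318, 322]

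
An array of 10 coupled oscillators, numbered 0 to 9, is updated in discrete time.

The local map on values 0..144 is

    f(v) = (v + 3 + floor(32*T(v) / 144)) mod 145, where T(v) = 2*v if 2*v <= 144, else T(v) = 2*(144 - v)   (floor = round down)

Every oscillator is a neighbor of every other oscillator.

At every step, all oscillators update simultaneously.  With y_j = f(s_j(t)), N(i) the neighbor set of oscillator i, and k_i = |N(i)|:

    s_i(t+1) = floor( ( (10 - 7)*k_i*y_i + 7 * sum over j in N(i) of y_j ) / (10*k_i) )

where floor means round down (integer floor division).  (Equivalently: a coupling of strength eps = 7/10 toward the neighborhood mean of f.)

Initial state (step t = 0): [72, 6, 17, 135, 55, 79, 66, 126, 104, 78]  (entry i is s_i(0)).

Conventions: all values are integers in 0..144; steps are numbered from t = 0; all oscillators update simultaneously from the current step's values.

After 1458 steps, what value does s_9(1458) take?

Simulating step by step:
t=0: [72, 6, 17, 135, 55, 79, 66, 126, 104, 78]
t=1: [97, 76, 79, 105, 91, 98, 95, 104, 101, 98]
t=2: [119, 116, 116, 120, 118, 119, 118, 120, 119, 119]
t=3: [132, 132, 132, 132, 132, 132, 132, 132, 132, 132]
t=4: [140, 140, 140, 140, 140, 140, 140, 140, 140, 140]
t=5: [144, 144, 144, 144, 144, 144, 144, 144, 144, 144]
t=6: [2, 2, 2, 2, 2, 2, 2, 2, 2, 2]
t=7: [5, 5, 5, 5, 5, 5, 5, 5, 5, 5]
t=8: [10, 10, 10, 10, 10, 10, 10, 10, 10, 10]
t=9: [17, 17, 17, 17, 17, 17, 17, 17, 17, 17]
t=10: [27, 27, 27, 27, 27, 27, 27, 27, 27, 27]
t=11: [42, 42, 42, 42, 42, 42, 42, 42, 42, 42]
t=12: [63, 63, 63, 63, 63, 63, 63, 63, 63, 63]
t=13: [94, 94, 94, 94, 94, 94, 94, 94, 94, 94]
t=14: [119, 119, 119, 119, 119, 119, 119, 119, 119, 119]
t=15: [133, 133, 133, 133, 133, 133, 133, 133, 133, 133]
t=16: [140, 140, 140, 140, 140, 140, 140, 140, 140, 140]

Answer: s_9(1458) = 2
Key observation: The state at step 4, [140, 140, 140, 140, 140, 140, 140, 140, 140, 140], reappears at step 16: the system is in a cycle of period 12 from step 4 on.  Therefore the state at step 1458 equals the state at step 4 + ((1458 - 4) mod 12) = 6, which is [2, 2, 2, 2, 2, 2, 2, 2, 2, 2].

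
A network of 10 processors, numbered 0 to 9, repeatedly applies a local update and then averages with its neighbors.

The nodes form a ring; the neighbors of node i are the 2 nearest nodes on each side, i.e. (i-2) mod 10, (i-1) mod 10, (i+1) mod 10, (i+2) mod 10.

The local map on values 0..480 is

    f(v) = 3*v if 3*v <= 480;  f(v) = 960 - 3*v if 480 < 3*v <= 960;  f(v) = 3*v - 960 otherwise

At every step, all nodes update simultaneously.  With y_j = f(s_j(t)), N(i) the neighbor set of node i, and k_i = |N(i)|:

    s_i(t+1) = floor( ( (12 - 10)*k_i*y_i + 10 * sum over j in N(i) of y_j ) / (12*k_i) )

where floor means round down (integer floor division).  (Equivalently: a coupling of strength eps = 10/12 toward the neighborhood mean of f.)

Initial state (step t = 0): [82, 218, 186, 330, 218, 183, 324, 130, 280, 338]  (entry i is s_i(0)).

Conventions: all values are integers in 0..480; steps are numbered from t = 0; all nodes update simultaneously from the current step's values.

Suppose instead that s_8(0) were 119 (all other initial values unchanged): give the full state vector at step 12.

Simulating step by step:
t=0: [82, 218, 186, 330, 218, 183, 324, 130, 119, 338]
t=1: [274, 203, 252, 301, 229, 222, 307, 238, 205, 279]
t=2: [236, 167, 204, 243, 169, 177, 247, 207, 171, 245]
t=3: [350, 296, 348, 390, 331, 330, 384, 331, 290, 349]
t=4: [84, 110, 98, 80, 113, 102, 70, 88, 98, 73]
t=5: [278, 264, 290, 304, 275, 270, 285, 258, 245, 274]
t=6: [150, 111, 114, 121, 104, 123, 162, 159, 153, 169]
t=7: [405, 390, 360, 343, 374, 400, 415, 445, 462, 433]
t=8: [270, 198, 165, 164, 175, 225, 298, 331, 332, 320]
t=9: [205, 286, 373, 401, 340, 256, 175, 86, 57, 121]
t=10: [223, 248, 182, 147, 224, 239, 214, 284, 320, 243]
t=11: [227, 322, 326, 315, 343, 281, 186, 183, 197, 166]
t=12: [224, 162, 79, 46, 126, 206, 268, 349, 385, 298]

Answer: [224, 162, 79, 46, 126, 206, 268, 349, 385, 298]
Key observation: This trace re-runs the system from the modified initial state.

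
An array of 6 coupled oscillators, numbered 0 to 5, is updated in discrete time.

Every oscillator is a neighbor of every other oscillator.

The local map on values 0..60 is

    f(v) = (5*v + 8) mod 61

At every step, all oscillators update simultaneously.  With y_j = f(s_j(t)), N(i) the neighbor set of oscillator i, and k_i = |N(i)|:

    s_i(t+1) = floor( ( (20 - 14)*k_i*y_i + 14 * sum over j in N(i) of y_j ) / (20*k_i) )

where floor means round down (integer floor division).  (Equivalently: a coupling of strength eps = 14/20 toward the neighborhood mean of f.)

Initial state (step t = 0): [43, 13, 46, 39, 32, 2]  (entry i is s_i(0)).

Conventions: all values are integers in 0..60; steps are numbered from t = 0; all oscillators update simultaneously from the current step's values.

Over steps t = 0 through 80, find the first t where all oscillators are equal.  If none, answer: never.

Answer: never
Key observation: The state at step 34 reappears at step 35 — the system is in a cycle of period 1 from step 34 on.  No step 0..35 is synchronized, and the cycle repeats forever, so no step up to 80 (or ever) has all oscillators equal.

Derivation:
t=0: [43, 13, 46, 39, 32, 2]  (not all equal)
t=1: [33, 28, 35, 29, 34, 29]  (not all equal)
t=2: [35, 31, 27, 32, 36, 32]  (not all equal)
t=3: [22, 28, 25, 29, 23, 29]  (not all equal)
t=4: [31, 26, 23, 26, 22, 26]  (not all equal)
t=5: [27, 23, 20, 23, 29, 23]  (not all equal)
t=6: [17, 14, 21, 14, 19, 14]  (not all equal)
t=7: [29, 27, 33, 27, 31, 27]  (not all equal)
t=8: [31, 29, 34, 29, 32, 29]  (not all equal)
t=9: [39, 38, 42, 38, 40, 38]  (not all equal)
t=10: [20, 19, 23, 19, 21, 19]  (not all equal)
t=11: [39, 38, 31, 38, 39, 38]  (not all equal)
t=12: [20, 20, 24, 20, 20, 20]  (not all equal)
t=13: [41, 41, 34, 41, 41, 41]  (not all equal)
t=14: [33, 33, 37, 33, 33, 33]  (not all equal)
t=15: [45, 45, 38, 45, 45, 45]  (not all equal)
t=16: [45, 45, 39, 45, 45, 45]  (not all equal)
t=17: [45, 45, 41, 45, 45, 45]  (not all equal)
t=18: [47, 47, 44, 47, 47, 47]  (not all equal)
t=19: [57, 57, 55, 57, 57, 57]  (not all equal)
t=20: [47, 47, 46, 47, 47, 47]  (not all equal)
t=21: [59, 59, 58, 59, 59, 59]  (not all equal)
t=22: [58, 58, 57, 58, 58, 58]  (not all equal)
t=23: [53, 53, 52, 53, 53, 53]  (not all equal)
t=24: [28, 28, 27, 28, 28, 28]  (not all equal)
t=25: [25, 25, 24, 25, 25, 25]  (not all equal)
t=26: [10, 10, 9, 10, 10, 10]  (not all equal)
t=27: [57, 57, 56, 57, 57, 57]  (not all equal)
t=28: [48, 48, 47, 48, 48, 48]  (not all equal)
t=29: [11, 11, 20, 11, 11, 11]  (not all equal)
t=30: [8, 8, 15, 8, 8, 8]  (not all equal)
t=31: [44, 44, 40, 44, 44, 44]  (not all equal)
t=32: [42, 42, 39, 42, 42, 42]  (not all equal)
t=33: [32, 32, 30, 32, 32, 32]  (not all equal)
t=34: [44, 44, 43, 44, 44, 44]  (not all equal)
t=35: [44, 44, 43, 44, 44, 44]  (not all equal)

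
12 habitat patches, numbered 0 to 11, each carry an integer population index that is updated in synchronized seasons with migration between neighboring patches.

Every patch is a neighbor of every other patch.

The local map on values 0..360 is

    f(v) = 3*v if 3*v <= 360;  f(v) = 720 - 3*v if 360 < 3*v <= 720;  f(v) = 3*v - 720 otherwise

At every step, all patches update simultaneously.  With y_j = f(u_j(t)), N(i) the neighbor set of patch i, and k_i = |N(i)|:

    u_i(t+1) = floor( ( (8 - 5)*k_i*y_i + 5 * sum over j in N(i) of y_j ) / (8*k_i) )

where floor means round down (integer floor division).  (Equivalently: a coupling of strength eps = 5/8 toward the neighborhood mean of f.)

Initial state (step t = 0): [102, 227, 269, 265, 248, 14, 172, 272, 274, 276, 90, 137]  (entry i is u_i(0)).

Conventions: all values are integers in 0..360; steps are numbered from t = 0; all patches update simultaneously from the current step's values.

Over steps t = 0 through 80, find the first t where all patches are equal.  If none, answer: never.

Answer: never
Key observation: The state at step 20 reappears at step 24 — the system is in a cycle of period 4 from step 20 on.  No step 0..24 is synchronized, and the cycle repeats forever, so no step up to 80 (or ever) has all patches equal.

Derivation:
t=0: [102, 227, 269, 265, 248, 14, 172, 272, 274, 276, 90, 137]  (not all equal)
t=1: [191, 106, 122, 118, 102, 107, 159, 124, 126, 128, 180, 192]  (not all equal)
t=2: [239, 293, 305, 305, 290, 294, 270, 303, 301, 299, 250, 238]  (not all equal)
t=3: [88, 138, 149, 149, 135, 138, 116, 147, 145, 143, 96, 89]  (not all equal)
t=4: [282, 295, 285, 285, 298, 295, 309, 287, 289, 291, 290, 283]  (not all equal)
t=5: [143, 156, 146, 146, 159, 156, 169, 148, 150, 152, 151, 144]  (not all equal)
t=6: [273, 260, 270, 270, 258, 260, 248, 268, 266, 264, 265, 272]  (not all equal)
t=7: [81, 69, 78, 78, 67, 69, 57, 76, 74, 73, 73, 80]  (not all equal)
t=8: [226, 215, 223, 223, 213, 215, 203, 221, 219, 218, 218, 225]  (not all equal)
t=9: [57, 68, 60, 60, 70, 68, 79, 62, 64, 65, 65, 58]  (not all equal)
t=10: [186, 197, 189, 189, 199, 197, 207, 191, 193, 194, 194, 187]  (not all equal)
t=11: [146, 135, 143, 143, 134, 135, 126, 141, 139, 138, 138, 145]  (not all equal)
t=12: [297, 307, 300, 300, 308, 307, 316, 301, 303, 304, 304, 298]  (not all equal)
t=13: [184, 194, 187, 187, 195, 194, 202, 188, 190, 191, 191, 185]  (not all equal)
t=14: [154, 144, 151, 151, 143, 144, 137, 150, 148, 147, 147, 153]  (not all equal)
t=15: [271, 281, 274, 274, 281, 281, 287, 275, 277, 278, 278, 272]  (not all equal)
t=16: [106, 115, 108, 108, 115, 115, 121, 109, 111, 112, 112, 107]  (not all equal)
t=17: [329, 337, 330, 330, 337, 337, 341, 331, 333, 334, 334, 330]  (not all equal)
t=18: [276, 284, 277, 277, 284, 284, 287, 278, 280, 281, 281, 277]  (not all equal)
t=19: [117, 124, 118, 118, 124, 124, 127, 119, 121, 121, 121, 118]  (not all equal)
t=20: [351, 350, 352, 352, 350, 350, 347, 353, 353, 353, 353, 352]  (not all equal)
t=21: [333, 332, 334, 334, 332, 332, 329, 335, 335, 335, 335, 334]  (not all equal)
t=22: [279, 278, 280, 280, 278, 278, 275, 281, 281, 281, 281, 280]  (not all equal)
t=23: [117, 116, 118, 118, 116, 116, 113, 119, 119, 119, 119, 118]  (not all equal)
t=24: [351, 350, 352, 352, 350, 350, 347, 353, 353, 353, 353, 352]  (not all equal)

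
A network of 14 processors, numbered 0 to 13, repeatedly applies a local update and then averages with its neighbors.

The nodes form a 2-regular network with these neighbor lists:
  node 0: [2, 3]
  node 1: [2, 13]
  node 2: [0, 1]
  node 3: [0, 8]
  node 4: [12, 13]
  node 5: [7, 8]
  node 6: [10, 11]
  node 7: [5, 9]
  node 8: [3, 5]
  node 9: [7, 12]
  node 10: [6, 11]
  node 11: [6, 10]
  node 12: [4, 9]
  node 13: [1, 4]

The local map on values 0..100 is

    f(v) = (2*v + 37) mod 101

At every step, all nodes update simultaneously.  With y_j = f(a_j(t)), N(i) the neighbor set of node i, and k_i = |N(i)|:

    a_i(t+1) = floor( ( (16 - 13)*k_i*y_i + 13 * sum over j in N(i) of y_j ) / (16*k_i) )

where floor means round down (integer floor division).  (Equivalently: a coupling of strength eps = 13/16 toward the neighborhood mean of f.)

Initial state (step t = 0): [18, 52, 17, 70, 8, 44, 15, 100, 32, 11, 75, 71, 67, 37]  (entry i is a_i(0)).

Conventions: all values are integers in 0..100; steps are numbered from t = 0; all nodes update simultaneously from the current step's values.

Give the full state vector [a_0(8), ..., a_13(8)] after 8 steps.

Simulating step by step:
t=0: [18, 52, 17, 70, 8, 44, 15, 100, 32, 11, 75, 71, 67, 37]
t=1: [73, 40, 59, 43, 42, 18, 79, 40, 40, 53, 75, 76, 58, 39]
t=2: [46, 30, 49, 43, 30, 26, 88, 49, 41, 35, 90, 89, 34, 17]
t=3: [28, 60, 57, 22, 48, 37, 13, 44, 48, 16, 12, 13, 42, 92]
t=4: [70, 38, 69, 65, 21, 24, 62, 36, 42, 30, 62, 62, 44, 39]
t=5: [71, 38, 49, 51, 30, 27, 60, 75, 65, 31, 60, 60, 76, 39]
t=6: [43, 21, 42, 65, 59, 78, 56, 93, 64, 89, 56, 56, 96, 46]
t=7: [39, 34, 44, 47, 32, 51, 48, 46, 76, 21, 48, 48, 32, 59]
t=8: [24, 32, 11, 47, 21, 54, 32, 52, 44, 26, 32, 32, 32, 11]

Answer: [24, 32, 11, 47, 21, 54, 32, 52, 44, 26, 32, 32, 32, 11]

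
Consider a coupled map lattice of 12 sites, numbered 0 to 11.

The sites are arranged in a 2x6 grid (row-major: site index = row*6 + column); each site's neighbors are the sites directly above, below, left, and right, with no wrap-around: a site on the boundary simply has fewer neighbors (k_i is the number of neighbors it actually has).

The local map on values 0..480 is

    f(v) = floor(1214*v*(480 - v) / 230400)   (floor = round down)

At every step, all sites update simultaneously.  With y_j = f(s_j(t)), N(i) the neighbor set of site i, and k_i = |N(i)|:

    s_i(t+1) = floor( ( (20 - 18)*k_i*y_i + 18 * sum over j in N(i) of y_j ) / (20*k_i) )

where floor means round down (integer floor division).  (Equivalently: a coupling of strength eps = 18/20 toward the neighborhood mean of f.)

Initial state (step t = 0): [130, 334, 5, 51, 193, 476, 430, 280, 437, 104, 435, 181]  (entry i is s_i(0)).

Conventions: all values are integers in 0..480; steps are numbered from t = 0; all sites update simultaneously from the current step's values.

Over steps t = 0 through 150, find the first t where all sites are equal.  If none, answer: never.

Simulating step by step:
t=0: [130, 334, 5, 51, 193, 476, 430, 280, 437, 104, 435, 181]  (not all equal)
t=1: [189, 189, 142, 164, 97, 260, 251, 169, 163, 115, 244, 79]  (not all equal)
t=2: [294, 274, 275, 227, 282, 192, 284, 286, 251, 276, 204, 288]  (not all equal)
t=3: [294, 292, 300, 296, 296, 292, 290, 296, 295, 299, 293, 293]  (not all equal)
t=4: [289, 286, 287, 285, 287, 287, 287, 288, 285, 286, 286, 288]  (not all equal)
t=5: [291, 290, 291, 291, 291, 291, 290, 291, 291, 292, 291, 291]  (not all equal)
t=6: [289, 289, 289, 289, 289, 289, 289, 289, 289, 289, 289, 289]  (all equal)

Answer: 6
Key observation: Synchronization is absorbing here: once all sites are equal they stay equal, and step 6 is the first all-equal step.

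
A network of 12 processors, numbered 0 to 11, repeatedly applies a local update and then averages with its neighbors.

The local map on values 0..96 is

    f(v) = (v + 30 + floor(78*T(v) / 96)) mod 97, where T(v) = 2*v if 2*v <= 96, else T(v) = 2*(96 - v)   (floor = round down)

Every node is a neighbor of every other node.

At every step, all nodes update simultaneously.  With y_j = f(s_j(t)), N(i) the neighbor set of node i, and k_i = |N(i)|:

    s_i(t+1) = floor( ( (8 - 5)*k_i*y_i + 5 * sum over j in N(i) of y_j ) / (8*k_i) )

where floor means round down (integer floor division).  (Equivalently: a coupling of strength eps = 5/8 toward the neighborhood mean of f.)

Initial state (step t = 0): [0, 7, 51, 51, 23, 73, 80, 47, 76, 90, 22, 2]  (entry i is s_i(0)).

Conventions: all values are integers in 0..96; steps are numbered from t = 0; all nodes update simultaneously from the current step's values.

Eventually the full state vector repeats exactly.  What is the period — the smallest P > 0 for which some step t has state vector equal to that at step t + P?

Answer: 2
Key observation: The state at step 4, [54, 54, 54, 54, 54, 54, 54, 54, 54, 54, 54, 54], reappears at step 6 — and no state repeats earlier — so the cycle the system enters has period 2.

Derivation:
t=0: [0, 7, 51, 51, 23, 73, 80, 47, 76, 90, 22, 2]
t=1: [44, 50, 53, 53, 63, 48, 47, 52, 47, 45, 62, 46]
t=2: [51, 54, 54, 54, 52, 55, 54, 54, 54, 52, 52, 53]
t=3: [55, 55, 55, 55, 55, 54, 55, 55, 55, 55, 55, 55]
t=4: [54, 54, 54, 54, 54, 54, 54, 54, 54, 54, 54, 54]
t=5: [55, 55, 55, 55, 55, 55, 55, 55, 55, 55, 55, 55]
t=6: [54, 54, 54, 54, 54, 54, 54, 54, 54, 54, 54, 54]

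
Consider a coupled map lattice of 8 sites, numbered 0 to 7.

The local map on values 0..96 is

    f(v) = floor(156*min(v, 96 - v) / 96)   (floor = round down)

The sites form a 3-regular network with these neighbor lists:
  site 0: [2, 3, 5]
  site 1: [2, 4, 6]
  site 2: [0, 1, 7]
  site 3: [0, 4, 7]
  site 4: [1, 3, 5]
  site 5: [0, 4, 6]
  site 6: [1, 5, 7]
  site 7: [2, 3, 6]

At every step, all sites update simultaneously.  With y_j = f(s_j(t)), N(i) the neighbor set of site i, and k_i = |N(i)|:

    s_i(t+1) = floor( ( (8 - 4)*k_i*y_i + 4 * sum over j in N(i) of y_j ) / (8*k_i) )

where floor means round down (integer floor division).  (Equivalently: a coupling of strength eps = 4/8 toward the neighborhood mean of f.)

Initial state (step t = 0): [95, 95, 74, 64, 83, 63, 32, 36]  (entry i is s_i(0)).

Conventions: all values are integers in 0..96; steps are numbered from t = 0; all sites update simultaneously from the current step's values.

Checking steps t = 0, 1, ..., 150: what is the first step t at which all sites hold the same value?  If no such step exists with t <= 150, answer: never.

Simulating step by step:
t=0: [95, 95, 74, 64, 83, 63, 32, 36]  (not all equal)
t=1: [23, 18, 27, 39, 28, 38, 44, 52]  (not all equal)
t=2: [46, 41, 44, 57, 48, 56, 62, 65]  (not all equal)
t=3: [70, 67, 67, 65, 71, 67, 57, 56]  (not all equal)
t=4: [45, 48, 49, 49, 44, 47, 58, 59]  (not all equal)
t=5: [74, 73, 73, 72, 73, 72, 66, 65]  (not all equal)
t=6: [36, 38, 38, 39, 37, 39, 45, 45]  (not all equal)
t=7: [60, 62, 62, 63, 61, 63, 69, 69]  (not all equal)
t=8: [55, 53, 53, 52, 54, 52, 46, 46]  (not all equal)
t=9: [68, 69, 69, 70, 69, 70, 72, 72]  (not all equal)
t=10: [43, 42, 42, 42, 42, 42, 40, 40]  (not all equal)
t=11: [68, 67, 67, 67, 68, 67, 66, 66]  (not all equal)
t=12: [46, 46, 46, 46, 46, 46, 47, 47]  (not all equal)
t=13: [74, 74, 74, 74, 74, 74, 75, 75]  (not all equal)
t=14: [35, 34, 34, 34, 35, 34, 34, 34]  (not all equal)
t=15: [55, 55, 55, 55, 55, 55, 55, 55]  (all equal)

Answer: 15
Key observation: Synchronization is absorbing here: once all sites are equal they stay equal, and step 15 is the first all-equal step.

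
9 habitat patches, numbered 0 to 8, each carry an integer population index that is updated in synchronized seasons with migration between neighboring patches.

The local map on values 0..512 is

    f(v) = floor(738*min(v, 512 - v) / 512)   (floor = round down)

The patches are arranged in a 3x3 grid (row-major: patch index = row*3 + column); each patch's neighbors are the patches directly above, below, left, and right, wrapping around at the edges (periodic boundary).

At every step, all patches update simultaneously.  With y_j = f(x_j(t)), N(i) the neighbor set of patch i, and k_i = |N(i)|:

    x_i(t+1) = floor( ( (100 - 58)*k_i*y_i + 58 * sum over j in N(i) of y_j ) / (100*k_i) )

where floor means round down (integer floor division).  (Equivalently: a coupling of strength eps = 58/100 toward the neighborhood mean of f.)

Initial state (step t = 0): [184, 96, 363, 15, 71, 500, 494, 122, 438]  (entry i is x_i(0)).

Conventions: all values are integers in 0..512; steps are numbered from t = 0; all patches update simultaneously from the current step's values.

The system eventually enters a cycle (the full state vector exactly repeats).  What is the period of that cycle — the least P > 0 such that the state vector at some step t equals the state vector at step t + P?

Simulating step by step:
t=0: [184, 96, 363, 15, 71, 500, 494, 122, 438]
t=1: [169, 167, 166, 68, 93, 71, 92, 127, 107]
t=2: [204, 216, 207, 129, 146, 133, 153, 172, 159]
t=3: [270, 282, 273, 210, 223, 213, 230, 244, 234]
t=4: [335, 336, 336, 316, 322, 318, 333, 338, 334]
t=5: [258, 255, 257, 272, 268, 271, 259, 255, 258]
t=6: [362, 364, 363, 351, 354, 352, 362, 364, 363]
t=7: [217, 215, 216, 226, 224, 225, 217, 215, 216]
t=8: [313, 311, 312, 320, 318, 320, 313, 311, 312]
t=9: [285, 286, 286, 279, 281, 279, 285, 286, 286]
t=10: [327, 326, 326, 332, 330, 331, 327, 326, 326]
t=11: [265, 266, 266, 261, 263, 262, 265, 266, 266]
t=12: [356, 354, 355, 358, 357, 358, 356, 354, 355]
t=13: [224, 225, 225, 222, 223, 222, 224, 225, 225]
t=14: [322, 323, 322, 320, 321, 320, 322, 323, 322]
t=15: [273, 272, 273, 274, 274, 274, 273, 272, 273]
t=16: [344, 344, 344, 343, 343, 343, 344, 344, 344]
t=17: [242, 242, 242, 242, 242, 242, 242, 242, 242]
t=18: [348, 348, 348, 348, 348, 348, 348, 348, 348]
t=19: [236, 236, 236, 236, 236, 236, 236, 236, 236]
t=20: [340, 340, 340, 340, 340, 340, 340, 340, 340]
t=21: [247, 247, 247, 247, 247, 247, 247, 247, 247]
t=22: [356, 356, 356, 356, 356, 356, 356, 356, 356]
t=23: [224, 224, 224, 224, 224, 224, 224, 224, 224]
t=24: [322, 322, 322, 322, 322, 322, 322, 322, 322]
t=25: [273, 273, 273, 273, 273, 273, 273, 273, 273]
t=26: [344, 344, 344, 344, 344, 344, 344, 344, 344]
t=27: [242, 242, 242, 242, 242, 242, 242, 242, 242]

Answer: 10
Key observation: The state at step 17, [242, 242, 242, 242, 242, 242, 242, 242, 242], reappears at step 27 — and no state repeats earlier — so the cycle the system enters has period 10.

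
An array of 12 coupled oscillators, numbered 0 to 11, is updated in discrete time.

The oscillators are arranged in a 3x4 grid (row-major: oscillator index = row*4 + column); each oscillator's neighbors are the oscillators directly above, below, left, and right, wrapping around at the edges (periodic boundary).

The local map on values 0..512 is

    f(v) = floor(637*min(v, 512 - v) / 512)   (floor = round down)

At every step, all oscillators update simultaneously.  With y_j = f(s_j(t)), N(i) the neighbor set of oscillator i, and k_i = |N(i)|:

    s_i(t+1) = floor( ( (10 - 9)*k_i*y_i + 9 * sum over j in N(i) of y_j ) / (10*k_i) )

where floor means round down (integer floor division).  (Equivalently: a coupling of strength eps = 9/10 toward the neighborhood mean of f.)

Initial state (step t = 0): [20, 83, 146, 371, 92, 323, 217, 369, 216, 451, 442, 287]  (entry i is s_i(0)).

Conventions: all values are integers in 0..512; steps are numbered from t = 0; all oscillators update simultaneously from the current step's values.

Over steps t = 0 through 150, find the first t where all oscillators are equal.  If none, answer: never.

Answer: 9
Key observation: Synchronization is absorbing here: once all oscillators are equal they stay equal, and step 9 is the first all-equal step.

Derivation:
t=0: [20, 83, 146, 371, 92, 323, 217, 369, 216, 451, 442, 287]  (not all equal)
t=1: [150, 126, 160, 166, 169, 149, 179, 206, 137, 163, 189, 186]  (not all equal)
t=2: [185, 189, 204, 216, 200, 196, 219, 221, 203, 188, 215, 218]  (not all equal)
t=3: [248, 239, 259, 258, 249, 246, 260, 265, 246, 247, 258, 265]  (not all equal)
t=4: [307, 307, 310, 309, 306, 306, 310, 310, 307, 306, 310, 310]  (not all equal)
t=5: [254, 254, 252, 252, 254, 254, 252, 252, 254, 254, 252, 252]  (not all equal)
t=6: [315, 315, 313, 313, 315, 315, 313, 313, 315, 315, 313, 313]  (not all equal)
t=7: [245, 245, 246, 246, 245, 245, 246, 246, 245, 245, 246, 246]  (not all equal)
t=8: [304, 304, 305, 305, 304, 304, 305, 305, 304, 304, 305, 305]  (not all equal)
t=9: [257, 257, 257, 257, 257, 257, 257, 257, 257, 257, 257, 257]  (all equal)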